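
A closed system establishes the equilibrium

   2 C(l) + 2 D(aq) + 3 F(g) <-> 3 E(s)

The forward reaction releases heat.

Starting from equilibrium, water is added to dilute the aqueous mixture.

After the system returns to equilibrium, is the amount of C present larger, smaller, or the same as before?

increases

Dilution lowers every aqueous concentration by the same factor. Δn_aq = 0 − 2 = -2, so the system shifts toward the side with more dissolved moles — to the left.
The net shift is to the left. C is a reactant, so its amount increases.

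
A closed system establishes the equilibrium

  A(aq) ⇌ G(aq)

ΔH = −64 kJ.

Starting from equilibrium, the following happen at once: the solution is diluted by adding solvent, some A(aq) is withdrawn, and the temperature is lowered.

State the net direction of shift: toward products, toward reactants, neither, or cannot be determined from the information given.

Dilution scales every aqueous concentration by the same factor. Δn_aq = 1 − 1 = 0, so Q is unchanged — no shift.
Removing A (aq), a reactant, drives the reaction to the left.
The forward reaction is exothermic. Lowering T favours the exothermic direction — shift to the right.
The individual effects push in opposite directions; without quantitative information the net direction cannot be determined.

cannot be determined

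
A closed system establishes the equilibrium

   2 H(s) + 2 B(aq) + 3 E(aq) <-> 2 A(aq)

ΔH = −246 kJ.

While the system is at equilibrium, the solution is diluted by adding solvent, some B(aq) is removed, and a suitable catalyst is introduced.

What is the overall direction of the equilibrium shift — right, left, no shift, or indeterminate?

left

Dilution lowers every aqueous concentration by the same factor. Δn_aq = 2 − 5 = -3, so the system shifts toward the side with more dissolved moles — to the left.
Removing B (aq), a reactant, drives the reaction to the left.
A catalyst speeds both forward and reverse rates equally; it changes neither Q nor K — no shift from this change.
Only the nonzero effect(s) matter; the net shift is to the left.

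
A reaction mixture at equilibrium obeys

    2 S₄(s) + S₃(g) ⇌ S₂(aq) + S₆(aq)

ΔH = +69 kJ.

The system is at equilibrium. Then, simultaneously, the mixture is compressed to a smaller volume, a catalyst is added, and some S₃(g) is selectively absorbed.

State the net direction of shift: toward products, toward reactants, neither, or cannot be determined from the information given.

Gas moles: reactants 1, products 0 (Δn_gas = -1). Compression shifts the system toward the side with fewer moles of gas — to the right.
A catalyst speeds both forward and reverse rates equally; it changes neither Q nor K — no shift from this change.
Removing S₃ (g), a reactant, drives the reaction to the left.
The individual effects push in opposite directions; without quantitative information the net direction cannot be determined.

cannot be determined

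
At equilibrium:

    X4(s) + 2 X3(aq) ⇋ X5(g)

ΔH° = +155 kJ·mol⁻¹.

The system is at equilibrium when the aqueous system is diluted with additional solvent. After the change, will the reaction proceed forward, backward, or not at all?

Dilution lowers every aqueous concentration by the same factor. Δn_aq = 0 − 2 = -2, so the system shifts toward the side with more dissolved moles — to the left.

left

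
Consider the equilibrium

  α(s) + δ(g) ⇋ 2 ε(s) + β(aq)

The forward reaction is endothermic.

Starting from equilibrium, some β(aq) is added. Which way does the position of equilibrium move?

Adding β (aq), a product, drives the reaction to the left.

left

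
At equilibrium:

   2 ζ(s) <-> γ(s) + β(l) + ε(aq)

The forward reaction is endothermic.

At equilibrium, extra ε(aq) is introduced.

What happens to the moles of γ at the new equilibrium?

Adding ε (aq), a product, drives the reaction to the left.
The net shift is to the left. γ is a product, so its amount decreases.

decreases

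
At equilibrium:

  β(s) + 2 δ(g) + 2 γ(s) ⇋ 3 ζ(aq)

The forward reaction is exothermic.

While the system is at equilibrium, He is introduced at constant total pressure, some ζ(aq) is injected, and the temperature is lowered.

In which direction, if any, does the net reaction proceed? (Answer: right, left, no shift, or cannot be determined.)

cannot be determined

Adding inert gas at constant total pressure expands the volume and lowers every reacting partial pressure. With Δn_gas = 0 − 2 = -2, Q moves away from K toward the side with fewer gas moles, so the system shifts toward the side with more gas moles — to the left.
Adding ζ (aq), a product, drives the reaction to the left.
The forward reaction is exothermic. Lowering T favours the exothermic direction — shift to the right.
The individual effects push in opposite directions; without quantitative information the net direction cannot be determined.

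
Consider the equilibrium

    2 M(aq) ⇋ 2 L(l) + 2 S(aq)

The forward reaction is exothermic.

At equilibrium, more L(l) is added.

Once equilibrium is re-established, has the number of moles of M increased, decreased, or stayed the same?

L is a pure liquid; its activity is 1 regardless of amount, so Q is unaffected — no shift from this change.
No net shift occurs, so the amount of M is unchanged.

unchanged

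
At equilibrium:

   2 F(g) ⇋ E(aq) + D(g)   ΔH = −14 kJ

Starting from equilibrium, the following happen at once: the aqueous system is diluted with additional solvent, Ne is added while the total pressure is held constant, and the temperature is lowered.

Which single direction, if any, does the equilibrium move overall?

Dilution lowers every aqueous concentration by the same factor. Δn_aq = 1 − 0 = +1, so the system shifts toward the side with more dissolved moles — to the right.
Adding inert gas at constant total pressure expands the volume and lowers every reacting partial pressure. With Δn_gas = 1 − 2 = -1, Q moves away from K toward the side with fewer gas moles, so the system shifts toward the side with more gas moles — to the left.
The forward reaction is exothermic. Lowering T favours the exothermic direction — shift to the right.
The individual effects push in opposite directions; without quantitative information the net direction cannot be determined.

cannot be determined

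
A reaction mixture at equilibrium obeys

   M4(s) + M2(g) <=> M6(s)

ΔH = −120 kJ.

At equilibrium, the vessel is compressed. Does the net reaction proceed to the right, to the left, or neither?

Gas moles: reactants 1, products 0 (Δn_gas = -1). Compression shifts the system toward the side with fewer moles of gas — to the right.

right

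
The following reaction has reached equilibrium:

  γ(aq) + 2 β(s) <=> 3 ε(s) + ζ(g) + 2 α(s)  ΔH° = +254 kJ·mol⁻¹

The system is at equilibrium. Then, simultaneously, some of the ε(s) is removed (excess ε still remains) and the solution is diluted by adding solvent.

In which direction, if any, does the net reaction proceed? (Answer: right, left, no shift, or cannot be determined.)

ε is a pure solid; its activity is 1 regardless of amount, so Q is unaffected — no shift from this change.
Dilution lowers every aqueous concentration by the same factor. Δn_aq = 0 − 1 = -1, so the system shifts toward the side with more dissolved moles — to the left.
Only the nonzero effect(s) matter; the net shift is to the left.

left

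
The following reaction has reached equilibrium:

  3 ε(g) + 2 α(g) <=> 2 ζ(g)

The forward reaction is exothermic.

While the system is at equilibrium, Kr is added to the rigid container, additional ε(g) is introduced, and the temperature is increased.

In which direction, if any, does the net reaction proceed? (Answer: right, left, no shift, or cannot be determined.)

At constant volume, adding an inert gas leaves every reacting species' partial pressure unchanged, so Q is unchanged — no shift from this change.
Adding ε (g), a reactant, drives the reaction to the right.
The forward reaction is exothermic. Raising T favours the endothermic direction — shift to the left.
The individual effects push in opposite directions; without quantitative information the net direction cannot be determined.

cannot be determined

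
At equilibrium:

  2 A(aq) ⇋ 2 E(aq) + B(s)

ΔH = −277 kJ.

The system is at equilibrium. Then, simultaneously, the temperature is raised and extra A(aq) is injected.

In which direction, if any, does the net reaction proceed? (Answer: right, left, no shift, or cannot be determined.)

The forward reaction is exothermic. Raising T favours the endothermic direction — shift to the left.
Adding A (aq), a reactant, drives the reaction to the right.
The individual effects push in opposite directions; without quantitative information the net direction cannot be determined.

cannot be determined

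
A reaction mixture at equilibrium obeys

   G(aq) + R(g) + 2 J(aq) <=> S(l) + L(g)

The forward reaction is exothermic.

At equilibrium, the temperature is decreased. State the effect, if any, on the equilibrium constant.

increases

K depends on temperature via the van 't Hoff relation. The forward reaction is exothermic, so lowering T increases K.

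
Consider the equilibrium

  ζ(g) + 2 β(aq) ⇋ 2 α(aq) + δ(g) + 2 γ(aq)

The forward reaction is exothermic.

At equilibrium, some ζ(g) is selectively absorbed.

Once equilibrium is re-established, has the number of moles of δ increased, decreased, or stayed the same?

decreases

Removing ζ (g), a reactant, drives the reaction to the left.
The net shift is to the left. δ is a product, so its amount decreases.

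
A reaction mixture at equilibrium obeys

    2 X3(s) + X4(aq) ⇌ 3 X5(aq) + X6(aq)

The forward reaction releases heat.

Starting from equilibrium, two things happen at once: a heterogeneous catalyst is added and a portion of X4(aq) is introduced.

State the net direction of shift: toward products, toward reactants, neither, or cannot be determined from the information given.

right

A catalyst speeds both forward and reverse rates equally; it changes neither Q nor K — no shift from this change.
Adding X4 (aq), a reactant, drives the reaction to the right.
Only the nonzero effect(s) matter; the net shift is to the right.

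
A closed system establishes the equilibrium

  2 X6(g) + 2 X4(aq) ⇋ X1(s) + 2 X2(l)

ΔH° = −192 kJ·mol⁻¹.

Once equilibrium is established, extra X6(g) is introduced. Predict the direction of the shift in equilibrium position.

Adding X6 (g), a reactant, drives the reaction to the right.

right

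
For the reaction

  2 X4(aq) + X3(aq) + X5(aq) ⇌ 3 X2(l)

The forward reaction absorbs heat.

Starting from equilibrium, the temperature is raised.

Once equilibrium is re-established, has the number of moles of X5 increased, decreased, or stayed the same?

The forward reaction is endothermic. Raising T favours the endothermic direction — shift to the right.
The net shift is to the right. X5 is a reactant, so its amount decreases.

decreases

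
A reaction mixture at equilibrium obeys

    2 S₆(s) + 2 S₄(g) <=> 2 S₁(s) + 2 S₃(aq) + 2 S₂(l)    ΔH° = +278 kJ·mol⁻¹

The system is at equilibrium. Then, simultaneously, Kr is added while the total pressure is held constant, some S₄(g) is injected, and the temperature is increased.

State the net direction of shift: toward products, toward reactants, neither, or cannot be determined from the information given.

cannot be determined

Adding inert gas at constant total pressure expands the volume and lowers every reacting partial pressure. With Δn_gas = 0 − 2 = -2, Q moves away from K toward the side with fewer gas moles, so the system shifts toward the side with more gas moles — to the left.
Adding S₄ (g), a reactant, drives the reaction to the right.
The forward reaction is endothermic. Raising T favours the endothermic direction — shift to the right.
The individual effects push in opposite directions; without quantitative information the net direction cannot be determined.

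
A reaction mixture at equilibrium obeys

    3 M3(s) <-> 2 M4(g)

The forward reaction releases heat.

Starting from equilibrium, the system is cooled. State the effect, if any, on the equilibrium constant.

increases

K depends on temperature via the van 't Hoff relation. The forward reaction is exothermic, so lowering T increases K.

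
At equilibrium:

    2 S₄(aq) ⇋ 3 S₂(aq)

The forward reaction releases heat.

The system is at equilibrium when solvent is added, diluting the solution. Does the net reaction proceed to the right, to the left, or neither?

Dilution lowers every aqueous concentration by the same factor. Δn_aq = 3 − 2 = +1, so the system shifts toward the side with more dissolved moles — to the right.

right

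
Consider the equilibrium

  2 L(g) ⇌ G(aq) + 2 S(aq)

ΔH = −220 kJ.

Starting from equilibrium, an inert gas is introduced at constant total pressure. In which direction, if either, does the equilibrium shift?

Adding inert gas at constant total pressure expands the volume and lowers every reacting partial pressure. With Δn_gas = 0 − 2 = -2, Q moves away from K toward the side with fewer gas moles, so the system shifts toward the side with more gas moles — to the left.

left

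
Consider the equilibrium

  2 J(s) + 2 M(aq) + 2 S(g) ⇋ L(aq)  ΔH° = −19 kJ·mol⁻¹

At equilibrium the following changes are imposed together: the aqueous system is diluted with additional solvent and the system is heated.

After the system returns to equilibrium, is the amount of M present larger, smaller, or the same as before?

increases

Dilution lowers every aqueous concentration by the same factor. Δn_aq = 1 − 2 = -1, so the system shifts toward the side with more dissolved moles — to the left.
The forward reaction is exothermic. Raising T favours the endothermic direction — shift to the left.
The net shift is to the left. M is a reactant, so its amount increases.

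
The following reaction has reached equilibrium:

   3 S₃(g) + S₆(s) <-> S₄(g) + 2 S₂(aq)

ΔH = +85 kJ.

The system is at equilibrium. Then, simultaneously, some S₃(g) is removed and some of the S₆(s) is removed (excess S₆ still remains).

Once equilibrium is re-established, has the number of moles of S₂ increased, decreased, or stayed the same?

Removing S₃ (g), a reactant, drives the reaction to the left.
S₆ is a pure solid; its activity is 1 regardless of amount, so Q is unaffected — no shift from this change.
The net shift is to the left. S₂ is a product, so its amount decreases.

decreases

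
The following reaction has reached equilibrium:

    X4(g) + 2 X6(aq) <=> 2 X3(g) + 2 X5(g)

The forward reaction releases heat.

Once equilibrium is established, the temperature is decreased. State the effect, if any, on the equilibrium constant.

increases

K depends on temperature via the van 't Hoff relation. The forward reaction is exothermic, so lowering T increases K.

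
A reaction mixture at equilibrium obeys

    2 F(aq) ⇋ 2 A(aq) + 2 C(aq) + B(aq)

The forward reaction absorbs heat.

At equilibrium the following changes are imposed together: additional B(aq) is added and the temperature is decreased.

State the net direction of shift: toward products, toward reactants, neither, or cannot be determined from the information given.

left

Adding B (aq), a product, drives the reaction to the left.
The forward reaction is endothermic. Lowering T favours the exothermic direction — shift to the left.
All effects act in the same direction — net shift to the left.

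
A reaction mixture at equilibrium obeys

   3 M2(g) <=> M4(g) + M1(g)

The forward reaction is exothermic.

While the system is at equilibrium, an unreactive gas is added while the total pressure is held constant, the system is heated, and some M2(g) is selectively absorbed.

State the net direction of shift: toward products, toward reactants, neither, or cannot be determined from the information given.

Adding inert gas at constant total pressure expands the volume and lowers every reacting partial pressure. With Δn_gas = 2 − 3 = -1, Q moves away from K toward the side with fewer gas moles, so the system shifts toward the side with more gas moles — to the left.
The forward reaction is exothermic. Raising T favours the endothermic direction — shift to the left.
Removing M2 (g), a reactant, drives the reaction to the left.
All effects act in the same direction — net shift to the left.

left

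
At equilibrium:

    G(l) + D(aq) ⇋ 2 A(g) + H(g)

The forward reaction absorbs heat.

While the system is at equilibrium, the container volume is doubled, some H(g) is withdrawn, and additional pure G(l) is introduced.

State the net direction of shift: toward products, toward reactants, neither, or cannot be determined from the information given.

Gas moles: reactants 0, products 3 (Δn_gas = +3). Expansion shifts the system toward the side with more moles of gas — to the right.
Removing H (g), a product, drives the reaction to the right.
G is a pure liquid; its activity is 1 regardless of amount, so Q is unaffected — no shift from this change.
Only the nonzero effect(s) matter; the net shift is to the right.

right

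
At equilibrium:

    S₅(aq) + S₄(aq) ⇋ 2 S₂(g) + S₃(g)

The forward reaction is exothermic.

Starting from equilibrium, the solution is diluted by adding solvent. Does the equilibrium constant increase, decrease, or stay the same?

unchanged

The equilibrium constant depends only on temperature. This perturbation may move the position of equilibrium, but since T is unchanged, K itself is unchanged.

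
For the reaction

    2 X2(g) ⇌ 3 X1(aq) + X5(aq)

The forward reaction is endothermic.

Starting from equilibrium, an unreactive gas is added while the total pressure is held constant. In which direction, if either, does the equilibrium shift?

Adding inert gas at constant total pressure expands the volume and lowers every reacting partial pressure. With Δn_gas = 0 − 2 = -2, Q moves away from K toward the side with fewer gas moles, so the system shifts toward the side with more gas moles — to the left.

left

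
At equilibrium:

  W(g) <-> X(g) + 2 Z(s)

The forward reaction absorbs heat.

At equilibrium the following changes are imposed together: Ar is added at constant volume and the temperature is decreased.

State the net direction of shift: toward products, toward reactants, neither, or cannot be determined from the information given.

At constant volume, adding an inert gas leaves every reacting species' partial pressure unchanged, so Q is unchanged — no shift from this change.
The forward reaction is endothermic. Lowering T favours the exothermic direction — shift to the left.
Only the nonzero effect(s) matter; the net shift is to the left.

left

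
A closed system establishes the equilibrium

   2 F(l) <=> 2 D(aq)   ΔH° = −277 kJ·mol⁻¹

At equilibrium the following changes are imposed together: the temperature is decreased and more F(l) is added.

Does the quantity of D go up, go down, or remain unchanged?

increases

The forward reaction is exothermic. Lowering T favours the exothermic direction — shift to the right.
F is a pure liquid; its activity is 1 regardless of amount, so Q is unaffected — no shift from this change.
The net shift is to the right. D is a product, so its amount increases.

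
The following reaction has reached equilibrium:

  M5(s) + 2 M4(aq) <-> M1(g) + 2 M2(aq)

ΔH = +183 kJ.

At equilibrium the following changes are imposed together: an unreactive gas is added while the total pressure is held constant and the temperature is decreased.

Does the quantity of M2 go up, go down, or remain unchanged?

Adding inert gas at constant total pressure expands the volume and lowers every reacting partial pressure. With Δn_gas = 1 − 0 = +1, Q moves away from K toward the side with fewer gas moles, so the system shifts toward the side with more gas moles — to the right.
The forward reaction is endothermic. Lowering T favours the exothermic direction — shift to the left.
The two effects oppose each other, so the net shift — and hence the change in M2 — cannot be determined from the given information.

cannot be determined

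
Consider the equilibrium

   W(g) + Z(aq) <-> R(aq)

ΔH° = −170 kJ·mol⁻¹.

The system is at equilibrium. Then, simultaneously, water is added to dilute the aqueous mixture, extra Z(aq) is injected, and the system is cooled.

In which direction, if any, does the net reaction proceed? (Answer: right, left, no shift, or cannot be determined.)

right

Dilution scales every aqueous concentration by the same factor. Δn_aq = 1 − 1 = 0, so Q is unchanged — no shift.
Adding Z (aq), a reactant, drives the reaction to the right.
The forward reaction is exothermic. Lowering T favours the exothermic direction — shift to the right.
Only the nonzero effect(s) matter; the net shift is to the right.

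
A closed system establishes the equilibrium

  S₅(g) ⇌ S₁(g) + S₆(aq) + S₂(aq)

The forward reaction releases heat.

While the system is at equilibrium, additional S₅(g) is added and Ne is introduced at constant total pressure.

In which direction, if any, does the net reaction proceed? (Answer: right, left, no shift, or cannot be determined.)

right

Adding S₅ (g), a reactant, drives the reaction to the right.
Adding inert gas at constant total pressure expands the volume, scaling every reacting partial pressure by the same factor. Δn_gas = 1 − 1 = 0, so Q is unchanged — no shift.
Only the nonzero effect(s) matter; the net shift is to the right.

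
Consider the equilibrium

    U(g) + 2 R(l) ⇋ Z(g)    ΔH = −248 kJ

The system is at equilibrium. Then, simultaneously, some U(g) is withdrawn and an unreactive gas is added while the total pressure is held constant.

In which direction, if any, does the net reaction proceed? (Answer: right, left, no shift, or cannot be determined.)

left

Removing U (g), a reactant, drives the reaction to the left.
Adding inert gas at constant total pressure expands the volume, scaling every reacting partial pressure by the same factor. Δn_gas = 1 − 1 = 0, so Q is unchanged — no shift.
Only the nonzero effect(s) matter; the net shift is to the left.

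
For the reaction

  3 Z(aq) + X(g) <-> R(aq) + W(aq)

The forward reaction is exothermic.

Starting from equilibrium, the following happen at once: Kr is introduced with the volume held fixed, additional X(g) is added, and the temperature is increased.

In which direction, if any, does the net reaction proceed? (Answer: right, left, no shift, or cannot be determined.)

At constant volume, adding an inert gas leaves every reacting species' partial pressure unchanged, so Q is unchanged — no shift from this change.
Adding X (g), a reactant, drives the reaction to the right.
The forward reaction is exothermic. Raising T favours the endothermic direction — shift to the left.
The individual effects push in opposite directions; without quantitative information the net direction cannot be determined.

cannot be determined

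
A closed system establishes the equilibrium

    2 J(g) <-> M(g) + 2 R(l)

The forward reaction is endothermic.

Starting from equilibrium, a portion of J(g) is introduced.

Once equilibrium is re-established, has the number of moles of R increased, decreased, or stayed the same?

Adding J (g), a reactant, drives the reaction to the right.
The net shift is to the right. R is a product, so its amount increases.

increases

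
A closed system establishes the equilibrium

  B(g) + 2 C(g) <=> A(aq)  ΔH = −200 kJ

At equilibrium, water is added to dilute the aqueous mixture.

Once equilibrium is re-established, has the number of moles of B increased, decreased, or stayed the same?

Dilution lowers every aqueous concentration by the same factor. Δn_aq = 1 − 0 = +1, so the system shifts toward the side with more dissolved moles — to the right.
The net shift is to the right. B is a reactant, so its amount decreases.

decreases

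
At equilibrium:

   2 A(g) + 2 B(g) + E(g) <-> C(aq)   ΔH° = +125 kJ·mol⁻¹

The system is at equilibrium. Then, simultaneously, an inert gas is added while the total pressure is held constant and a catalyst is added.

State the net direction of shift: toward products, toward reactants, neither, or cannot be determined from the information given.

Adding inert gas at constant total pressure expands the volume and lowers every reacting partial pressure. With Δn_gas = 0 − 5 = -5, Q moves away from K toward the side with fewer gas moles, so the system shifts toward the side with more gas moles — to the left.
A catalyst speeds both forward and reverse rates equally; it changes neither Q nor K — no shift from this change.
Only the nonzero effect(s) matter; the net shift is to the left.

left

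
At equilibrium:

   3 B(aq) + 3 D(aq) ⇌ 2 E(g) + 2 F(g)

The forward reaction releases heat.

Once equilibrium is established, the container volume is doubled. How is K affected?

The equilibrium constant depends only on temperature. This perturbation may move the position of equilibrium, but since T is unchanged, K itself is unchanged.

unchanged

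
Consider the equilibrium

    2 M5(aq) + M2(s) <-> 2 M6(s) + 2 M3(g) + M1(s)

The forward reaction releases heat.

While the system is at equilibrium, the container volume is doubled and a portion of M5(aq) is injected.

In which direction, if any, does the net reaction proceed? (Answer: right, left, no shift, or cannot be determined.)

Gas moles: reactants 0, products 2 (Δn_gas = +2). Expansion shifts the system toward the side with more moles of gas — to the right.
Adding M5 (aq), a reactant, drives the reaction to the right.
All effects act in the same direction — net shift to the right.

right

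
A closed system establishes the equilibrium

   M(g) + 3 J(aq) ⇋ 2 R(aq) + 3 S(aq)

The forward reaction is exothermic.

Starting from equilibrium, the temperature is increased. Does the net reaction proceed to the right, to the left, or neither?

left

The forward reaction is exothermic. Raising T favours the endothermic direction — shift to the left.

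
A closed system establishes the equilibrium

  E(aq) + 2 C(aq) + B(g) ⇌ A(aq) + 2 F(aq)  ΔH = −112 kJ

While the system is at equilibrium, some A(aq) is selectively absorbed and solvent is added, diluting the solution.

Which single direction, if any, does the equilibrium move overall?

right

Removing A (aq), a product, drives the reaction to the right.
Dilution scales every aqueous concentration by the same factor. Δn_aq = 3 − 3 = 0, so Q is unchanged — no shift.
Only the nonzero effect(s) matter; the net shift is to the right.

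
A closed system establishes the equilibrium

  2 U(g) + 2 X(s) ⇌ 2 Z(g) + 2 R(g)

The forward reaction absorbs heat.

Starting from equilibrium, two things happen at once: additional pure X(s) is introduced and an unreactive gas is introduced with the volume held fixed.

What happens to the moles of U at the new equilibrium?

unchanged

X is a pure solid; its activity is 1 regardless of amount, so Q is unaffected — no shift from this change.
At constant volume, adding an inert gas leaves every reacting species' partial pressure unchanged, so Q is unchanged — no shift from this change.
No net shift occurs, so the amount of U is unchanged.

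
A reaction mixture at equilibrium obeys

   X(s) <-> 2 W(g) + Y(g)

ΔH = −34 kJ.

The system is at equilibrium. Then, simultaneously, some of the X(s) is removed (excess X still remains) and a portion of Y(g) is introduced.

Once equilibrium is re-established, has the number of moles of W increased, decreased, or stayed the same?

X is a pure solid; its activity is 1 regardless of amount, so Q is unaffected — no shift from this change.
Adding Y (g), a product, drives the reaction to the left.
The net shift is to the left. W is a product, so its amount decreases.

decreases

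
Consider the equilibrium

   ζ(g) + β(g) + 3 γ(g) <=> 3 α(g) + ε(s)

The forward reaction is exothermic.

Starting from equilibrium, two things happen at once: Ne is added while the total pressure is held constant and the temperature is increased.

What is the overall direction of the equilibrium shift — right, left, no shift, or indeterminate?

left

Adding inert gas at constant total pressure expands the volume and lowers every reacting partial pressure. With Δn_gas = 3 − 5 = -2, Q moves away from K toward the side with fewer gas moles, so the system shifts toward the side with more gas moles — to the left.
The forward reaction is exothermic. Raising T favours the endothermic direction — shift to the left.
All effects act in the same direction — net shift to the left.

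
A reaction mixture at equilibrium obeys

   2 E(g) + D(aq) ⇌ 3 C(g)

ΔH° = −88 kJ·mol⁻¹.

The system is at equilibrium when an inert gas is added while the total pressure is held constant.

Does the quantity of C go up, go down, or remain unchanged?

Adding inert gas at constant total pressure expands the volume and lowers every reacting partial pressure. With Δn_gas = 3 − 2 = +1, Q moves away from K toward the side with fewer gas moles, so the system shifts toward the side with more gas moles — to the right.
The net shift is to the right. C is a product, so its amount increases.

increases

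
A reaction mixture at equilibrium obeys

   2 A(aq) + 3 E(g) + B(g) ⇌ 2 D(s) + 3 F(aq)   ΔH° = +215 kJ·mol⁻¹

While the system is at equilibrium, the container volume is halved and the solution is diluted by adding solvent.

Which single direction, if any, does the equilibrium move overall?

right

Gas moles: reactants 4, products 0 (Δn_gas = -4). Compression shifts the system toward the side with fewer moles of gas — to the right.
Dilution lowers every aqueous concentration by the same factor. Δn_aq = 3 − 2 = +1, so the system shifts toward the side with more dissolved moles — to the right.
All effects act in the same direction — net shift to the right.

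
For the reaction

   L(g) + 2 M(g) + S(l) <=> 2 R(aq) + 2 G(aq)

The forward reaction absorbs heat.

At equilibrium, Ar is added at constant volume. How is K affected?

unchanged

The equilibrium constant depends only on temperature. This perturbation changes neither the position of equilibrium nor K.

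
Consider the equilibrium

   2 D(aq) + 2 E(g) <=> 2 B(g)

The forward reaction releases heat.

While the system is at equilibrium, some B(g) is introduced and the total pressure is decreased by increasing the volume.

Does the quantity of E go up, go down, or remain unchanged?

increases

Adding B (g), a product, drives the reaction to the left.
Gas moles: reactants 2, products 2. Δn_gas = 0, so a volume change leaves Q equal to K — no shift from this change.
The net shift is to the left. E is a reactant, so its amount increases.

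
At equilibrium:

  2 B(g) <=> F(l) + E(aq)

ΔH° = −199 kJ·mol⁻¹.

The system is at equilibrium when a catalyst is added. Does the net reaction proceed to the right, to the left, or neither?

A catalyst speeds both forward and reverse rates equally; it changes neither Q nor K — no shift from this change.

no shift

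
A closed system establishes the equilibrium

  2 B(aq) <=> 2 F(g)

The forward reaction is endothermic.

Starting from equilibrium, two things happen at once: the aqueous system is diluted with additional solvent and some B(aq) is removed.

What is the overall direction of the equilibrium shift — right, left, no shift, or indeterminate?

left

Dilution lowers every aqueous concentration by the same factor. Δn_aq = 0 − 2 = -2, so the system shifts toward the side with more dissolved moles — to the left.
Removing B (aq), a reactant, drives the reaction to the left.
All effects act in the same direction — net shift to the left.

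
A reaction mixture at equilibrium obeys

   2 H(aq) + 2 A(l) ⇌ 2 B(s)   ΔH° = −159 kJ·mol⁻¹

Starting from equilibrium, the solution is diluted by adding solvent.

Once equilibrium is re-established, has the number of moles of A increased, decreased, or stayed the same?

Dilution lowers every aqueous concentration by the same factor. Δn_aq = 0 − 2 = -2, so the system shifts toward the side with more dissolved moles — to the left.
The net shift is to the left. A is a reactant, so its amount increases.

increases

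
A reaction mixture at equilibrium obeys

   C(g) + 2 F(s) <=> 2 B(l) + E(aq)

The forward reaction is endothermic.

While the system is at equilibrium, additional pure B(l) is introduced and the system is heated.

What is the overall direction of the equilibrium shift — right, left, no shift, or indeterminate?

B is a pure liquid; its activity is 1 regardless of amount, so Q is unaffected — no shift from this change.
The forward reaction is endothermic. Raising T favours the endothermic direction — shift to the right.
Only the nonzero effect(s) matter; the net shift is to the right.

right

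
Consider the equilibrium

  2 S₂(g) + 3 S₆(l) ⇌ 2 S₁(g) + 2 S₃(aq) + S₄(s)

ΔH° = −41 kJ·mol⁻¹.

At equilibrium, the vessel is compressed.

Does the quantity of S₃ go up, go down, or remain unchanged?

Gas moles: reactants 2, products 2. Δn_gas = 0, so a volume change leaves Q equal to K — no shift from this change.
No net shift occurs, so the amount of S₃ is unchanged.

unchanged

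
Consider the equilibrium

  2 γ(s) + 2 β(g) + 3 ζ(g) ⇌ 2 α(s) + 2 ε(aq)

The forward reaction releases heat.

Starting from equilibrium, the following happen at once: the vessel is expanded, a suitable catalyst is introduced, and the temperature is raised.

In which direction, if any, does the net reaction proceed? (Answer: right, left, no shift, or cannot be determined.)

Gas moles: reactants 5, products 0 (Δn_gas = -5). Expansion shifts the system toward the side with more moles of gas — to the left.
A catalyst speeds both forward and reverse rates equally; it changes neither Q nor K — no shift from this change.
The forward reaction is exothermic. Raising T favours the endothermic direction — shift to the left.
Only the nonzero effect(s) matter; the net shift is to the left.

left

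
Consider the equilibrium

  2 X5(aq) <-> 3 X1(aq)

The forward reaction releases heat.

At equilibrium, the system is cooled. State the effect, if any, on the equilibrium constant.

K depends on temperature via the van 't Hoff relation. The forward reaction is exothermic, so lowering T increases K.

increases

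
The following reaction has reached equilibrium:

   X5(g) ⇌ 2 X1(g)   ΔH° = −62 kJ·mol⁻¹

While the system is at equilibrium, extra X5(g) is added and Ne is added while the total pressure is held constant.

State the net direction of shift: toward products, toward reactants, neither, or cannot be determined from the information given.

Adding X5 (g), a reactant, drives the reaction to the right.
Adding inert gas at constant total pressure expands the volume and lowers every reacting partial pressure. With Δn_gas = 2 − 1 = +1, Q moves away from K toward the side with fewer gas moles, so the system shifts toward the side with more gas moles — to the right.
All effects act in the same direction — net shift to the right.

right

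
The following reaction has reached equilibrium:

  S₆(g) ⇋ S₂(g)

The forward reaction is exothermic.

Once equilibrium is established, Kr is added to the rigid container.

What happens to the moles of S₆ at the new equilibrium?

At constant volume, adding an inert gas leaves every reacting species' partial pressure unchanged, so Q is unchanged — no shift from this change.
No net shift occurs, so the amount of S₆ is unchanged.

unchanged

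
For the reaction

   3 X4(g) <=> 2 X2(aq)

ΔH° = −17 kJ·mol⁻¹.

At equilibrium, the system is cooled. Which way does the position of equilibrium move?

The forward reaction is exothermic. Lowering T favours the exothermic direction — shift to the right.

right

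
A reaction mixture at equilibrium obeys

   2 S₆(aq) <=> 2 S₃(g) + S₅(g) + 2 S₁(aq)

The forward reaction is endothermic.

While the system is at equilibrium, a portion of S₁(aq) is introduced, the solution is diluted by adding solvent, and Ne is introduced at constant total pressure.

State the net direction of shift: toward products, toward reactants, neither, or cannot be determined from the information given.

Adding S₁ (aq), a product, drives the reaction to the left.
Dilution scales every aqueous concentration by the same factor. Δn_aq = 2 − 2 = 0, so Q is unchanged — no shift.
Adding inert gas at constant total pressure expands the volume and lowers every reacting partial pressure. With Δn_gas = 3 − 0 = +3, Q moves away from K toward the side with fewer gas moles, so the system shifts toward the side with more gas moles — to the right.
The individual effects push in opposite directions; without quantitative information the net direction cannot be determined.

cannot be determined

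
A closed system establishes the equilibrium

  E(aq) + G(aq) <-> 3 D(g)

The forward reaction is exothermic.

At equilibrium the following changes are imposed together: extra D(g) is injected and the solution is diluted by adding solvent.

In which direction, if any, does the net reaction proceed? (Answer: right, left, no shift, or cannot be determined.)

Adding D (g), a product, drives the reaction to the left.
Dilution lowers every aqueous concentration by the same factor. Δn_aq = 0 − 2 = -2, so the system shifts toward the side with more dissolved moles — to the left.
All effects act in the same direction — net shift to the left.

left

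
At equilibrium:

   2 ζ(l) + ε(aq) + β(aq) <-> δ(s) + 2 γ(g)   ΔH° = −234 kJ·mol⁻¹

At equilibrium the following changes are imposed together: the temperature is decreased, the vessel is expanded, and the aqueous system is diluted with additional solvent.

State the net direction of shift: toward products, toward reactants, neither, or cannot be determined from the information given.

cannot be determined

The forward reaction is exothermic. Lowering T favours the exothermic direction — shift to the right.
Gas moles: reactants 0, products 2 (Δn_gas = +2). Expansion shifts the system toward the side with more moles of gas — to the right.
Dilution lowers every aqueous concentration by the same factor. Δn_aq = 0 − 2 = -2, so the system shifts toward the side with more dissolved moles — to the left.
The individual effects push in opposite directions; without quantitative information the net direction cannot be determined.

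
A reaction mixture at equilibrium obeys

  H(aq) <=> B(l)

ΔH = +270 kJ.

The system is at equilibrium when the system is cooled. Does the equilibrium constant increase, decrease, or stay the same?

K depends on temperature via the van 't Hoff relation. The forward reaction is endothermic, so lowering T decreases K.

decreases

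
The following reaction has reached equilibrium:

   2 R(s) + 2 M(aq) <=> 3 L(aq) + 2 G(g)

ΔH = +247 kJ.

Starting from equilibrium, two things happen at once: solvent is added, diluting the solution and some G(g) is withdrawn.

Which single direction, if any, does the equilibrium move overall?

Dilution lowers every aqueous concentration by the same factor. Δn_aq = 3 − 2 = +1, so the system shifts toward the side with more dissolved moles — to the right.
Removing G (g), a product, drives the reaction to the right.
All effects act in the same direction — net shift to the right.

right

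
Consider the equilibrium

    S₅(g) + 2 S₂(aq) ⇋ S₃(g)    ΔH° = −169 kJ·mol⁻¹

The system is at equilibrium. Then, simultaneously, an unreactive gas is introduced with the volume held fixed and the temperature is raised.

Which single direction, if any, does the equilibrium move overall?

left

At constant volume, adding an inert gas leaves every reacting species' partial pressure unchanged, so Q is unchanged — no shift from this change.
The forward reaction is exothermic. Raising T favours the endothermic direction — shift to the left.
Only the nonzero effect(s) matter; the net shift is to the left.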